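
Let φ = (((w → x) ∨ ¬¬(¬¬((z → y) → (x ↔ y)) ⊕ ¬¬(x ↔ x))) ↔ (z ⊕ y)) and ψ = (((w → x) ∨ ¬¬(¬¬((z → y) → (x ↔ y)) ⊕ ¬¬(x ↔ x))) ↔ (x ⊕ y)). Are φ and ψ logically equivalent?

  x   |   y   |   z   |   w   ||   φ   |   ψ  
 True |  True |  True |  True || False | False
 True |  True |  True | False || False | False
 True |  True | False |  True ||  True | False
 True |  True | False | False ||  True | False
 True | False |  True |  True ||  True |  True
 True | False |  True | False ||  True |  True
 True | False | False |  True || False |  True
 True | False | False | False || False |  True
False |  True |  True |  True || False |  True
False |  True |  True | False || False |  True
False |  True | False |  True ||  True |  True
False |  True | False | False ||  True |  True
False | False |  True |  True || False |  True
False | False |  True | False ||  True | False
False | False | False |  True ||  True |  True
False | False | False | False || False | False
The columns differ at x=True, y=True, z=False, w=True (φ=True, ψ=False), so they are not equivalent.

not equivalent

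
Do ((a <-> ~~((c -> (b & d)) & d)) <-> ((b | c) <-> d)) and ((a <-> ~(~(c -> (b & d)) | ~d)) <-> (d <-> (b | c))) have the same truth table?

equivalent

a | b | c | d | φ | ψ
- | - | - | - | - | -
1 | 1 | 1 | 1 | 1 | 1
1 | 1 | 1 | 0 | 1 | 1
1 | 1 | 0 | 1 | 1 | 1
1 | 1 | 0 | 0 | 1 | 1
1 | 0 | 1 | 1 | 0 | 0
1 | 0 | 1 | 0 | 1 | 1
1 | 0 | 0 | 1 | 0 | 0
1 | 0 | 0 | 0 | 0 | 0
0 | 1 | 1 | 1 | 0 | 0
0 | 1 | 1 | 0 | 0 | 0
0 | 1 | 0 | 1 | 0 | 0
0 | 1 | 0 | 0 | 0 | 0
0 | 0 | 1 | 1 | 1 | 1
0 | 0 | 1 | 0 | 0 | 0
0 | 0 | 0 | 1 | 1 | 1
0 | 0 | 0 | 0 | 1 | 1
The columns for φ and ψ agree on every row, so they are logically equivalent.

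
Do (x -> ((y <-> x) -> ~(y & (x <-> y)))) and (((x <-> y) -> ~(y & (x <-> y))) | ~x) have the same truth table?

x | y | φ | ψ
- | - | - | -
1 | 1 | 0 | 0
1 | 0 | 1 | 1
0 | 1 | 1 | 1
0 | 0 | 1 | 1
The columns for φ and ψ agree on every row, so they are logically equivalent.

equivalent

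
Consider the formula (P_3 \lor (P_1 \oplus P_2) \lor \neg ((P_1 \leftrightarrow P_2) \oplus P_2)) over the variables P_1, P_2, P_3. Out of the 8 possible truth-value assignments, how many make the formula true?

 P_1  |  P_2  |  P_3  || (P_1 \oplus P_2) | (P_1 \leftrightarrow P_2) |   φ  
False | False | False ||      False       |            True           | False
False | False |  True ||      False       |            True           |  True
False |  True | False ||       True       |           False           |  True
False |  True |  True ||       True       |           False           |  True
 True | False | False ||       True       |           False           |  True
 True | False |  True ||       True       |           False           |  True
 True |  True | False ||      False       |            True           |  True
 True |  True |  True ||      False       |            True           |  True
The formula is true on 7 of the 8 rows.

7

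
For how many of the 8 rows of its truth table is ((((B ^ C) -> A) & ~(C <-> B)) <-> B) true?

4

A | B | C || φ
T | T | T || F
T | T | F || T
T | F | T || F
T | F | F || T
F | T | T || F
F | T | F || F
F | F | T || T
F | F | F || T
The formula is true on 4 of the 8 rows.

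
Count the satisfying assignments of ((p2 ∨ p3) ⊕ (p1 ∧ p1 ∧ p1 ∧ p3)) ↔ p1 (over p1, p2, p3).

2

p1  p2  p3  |  (p2 ∨ p3)  (p1 ∧ p1 ∧ p1 ∧ p3)  φ
T   T   T   |      T               T           F
T   T   F   |      T               F           T
T   F   T   |      T               T           F
T   F   F   |      F               F           F
F   T   T   |      T               F           F
F   T   F   |      T               F           F
F   F   T   |      T               F           F
F   F   F   |      F               F           T
The formula is true on 2 of the 8 rows.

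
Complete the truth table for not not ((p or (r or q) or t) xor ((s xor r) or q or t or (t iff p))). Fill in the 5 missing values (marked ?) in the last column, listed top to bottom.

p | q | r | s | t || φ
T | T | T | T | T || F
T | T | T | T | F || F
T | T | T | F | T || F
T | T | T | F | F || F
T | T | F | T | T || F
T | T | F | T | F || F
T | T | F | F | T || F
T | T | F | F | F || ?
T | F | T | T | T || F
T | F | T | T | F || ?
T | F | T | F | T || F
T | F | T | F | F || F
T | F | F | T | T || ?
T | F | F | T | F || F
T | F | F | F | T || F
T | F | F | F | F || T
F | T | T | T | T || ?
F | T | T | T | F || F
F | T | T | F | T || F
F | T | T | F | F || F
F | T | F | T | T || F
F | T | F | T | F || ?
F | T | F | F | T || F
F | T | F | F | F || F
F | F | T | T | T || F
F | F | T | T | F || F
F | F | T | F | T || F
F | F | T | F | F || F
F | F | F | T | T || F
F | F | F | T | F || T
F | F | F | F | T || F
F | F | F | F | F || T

F, T, F, F, F

Row p=T, q=T, r=F, s=F, t=F: ((p or (r or q) or t) xor ((s xor r) or q or t or (t iff p))) = F, not ((p or (r or q) or t) xor ((s xor r) or q or t or (t iff p))) = T, so the formula = F.
Row p=T, q=F, r=T, s=T, t=F: ((p or (r or q) or t) xor ((s xor r) or q or t or (t iff p))) = T, not ((p or (r or q) or t) xor ((s xor r) or q or t or (t iff p))) = F, so the formula = T.
Row p=T, q=F, r=F, s=T, t=T: ((p or (r or q) or t) xor ((s xor r) or q or t or (t iff p))) = F, not ((p or (r or q) or t) xor ((s xor r) or q or t or (t iff p))) = T, so the formula = F.
Row p=F, q=T, r=T, s=T, t=T: ((p or (r or q) or t) xor ((s xor r) or q or t or (t iff p))) = F, not ((p or (r or q) or t) xor ((s xor r) or q or t or (t iff p))) = T, so the formula = F.
Row p=F, q=T, r=F, s=T, t=F: ((p or (r or q) or t) xor ((s xor r) or q or t or (t iff p))) = F, not ((p or (r or q) or t) xor ((s xor r) or q or t or (t iff p))) = T, so the formula = F.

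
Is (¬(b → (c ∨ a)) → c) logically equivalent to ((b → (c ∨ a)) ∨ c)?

equivalent

a  b  c  |  φ  ψ
T  T  T  |  T  T
T  T  F  |  T  T
T  F  T  |  T  T
T  F  F  |  T  T
F  T  T  |  T  T
F  T  F  |  F  F
F  F  T  |  T  T
F  F  F  |  T  T
The columns for φ and ψ agree on every row, so they are logically equivalent.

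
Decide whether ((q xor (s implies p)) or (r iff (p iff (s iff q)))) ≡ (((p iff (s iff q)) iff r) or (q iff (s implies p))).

  p   |   q   |   r   |   s   ||   φ   |   ψ  
 True |  True |  True |  True ||  True |  True
 True |  True |  True | False || False |  True
 True |  True | False |  True || False |  True
 True |  True | False | False ||  True |  True
 True | False |  True |  True ||  True | False
 True | False |  True | False ||  True |  True
 True | False | False |  True ||  True |  True
 True | False | False | False ||  True | False
False |  True |  True |  True ||  True | False
False |  True |  True | False ||  True |  True
False |  True | False |  True ||  True |  True
False |  True | False | False || False |  True
False | False |  True |  True ||  True |  True
False | False |  True | False ||  True | False
False | False | False |  True || False |  True
False | False | False | False ||  True |  True
The columns differ at p=True, q=True, r=True, s=False (φ=False, ψ=True), so they are not equivalent.

not equivalent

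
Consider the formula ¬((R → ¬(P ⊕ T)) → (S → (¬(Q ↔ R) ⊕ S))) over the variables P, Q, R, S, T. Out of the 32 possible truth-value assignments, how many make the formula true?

P | Q | R | S | T || φ
F | F | F | F | F || F
F | F | F | F | T || F
F | F | F | T | F || F
F | F | F | T | T || F
F | F | T | F | F || F
F | F | T | F | T || F
F | F | T | T | F || T
F | F | T | T | T || F
F | T | F | F | F || F
F | T | F | F | T || F
F | T | F | T | F || T
F | T | F | T | T || T
F | T | T | F | F || F
F | T | T | F | T || F
F | T | T | T | F || F
F | T | T | T | T || F
T | F | F | F | F || F
T | F | F | F | T || F
T | F | F | T | F || F
T | F | F | T | T || F
T | F | T | F | F || F
T | F | T | F | T || F
T | F | T | T | F || F
T | F | T | T | T || T
T | T | F | F | F || F
T | T | F | F | T || F
T | T | F | T | F || T
T | T | F | T | T || T
T | T | T | F | F || F
T | T | T | F | T || F
T | T | T | T | F || F
T | T | T | T | T || F
The formula is true on 6 of the 32 rows.

6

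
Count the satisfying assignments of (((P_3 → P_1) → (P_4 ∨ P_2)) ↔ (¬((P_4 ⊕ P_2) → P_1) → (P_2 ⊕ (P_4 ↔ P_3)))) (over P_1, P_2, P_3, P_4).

11

P_1  P_2  P_3  P_4  |  φ
 F    F    F    F   |  F
 F    F    F    T   |  F
 F    F    T    F   |  T
 F    F    T    T   |  T
 F    T    F    F   |  F
 F    T    F    T   |  T
 F    T    T    F   |  T
 F    T    T    T   |  T
 T    F    F    F   |  F
 T    F    F    T   |  T
 T    F    T    F   |  F
 T    F    T    T   |  T
 T    T    F    F   |  T
 T    T    F    T   |  T
 T    T    T    F   |  T
 T    T    T    T   |  T
The formula is true on 11 of the 16 rows.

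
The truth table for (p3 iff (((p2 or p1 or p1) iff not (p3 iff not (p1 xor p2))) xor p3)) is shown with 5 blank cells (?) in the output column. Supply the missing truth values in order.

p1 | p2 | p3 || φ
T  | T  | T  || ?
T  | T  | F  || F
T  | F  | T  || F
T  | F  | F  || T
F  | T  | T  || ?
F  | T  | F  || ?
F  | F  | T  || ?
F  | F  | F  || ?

Row p1=T, p2=T, p3=T: (((p2 or p1 or p1) iff not (p3 iff not (p1 xor p2))) xor p3) = T, so the formula = T.
Row p1=F, p2=T, p3=T: (((p2 or p1 or p1) iff not (p3 iff not (p1 xor p2))) xor p3) = F, so the formula = F.
Row p1=F, p2=T, p3=F: (((p2 or p1 or p1) iff not (p3 iff not (p1 xor p2))) xor p3) = F, so the formula = T.
Row p1=F, p2=F, p3=T: (((p2 or p1 or p1) iff not (p3 iff not (p1 xor p2))) xor p3) = F, so the formula = F.
Row p1=F, p2=F, p3=F: (((p2 or p1 or p1) iff not (p3 iff not (p1 xor p2))) xor p3) = F, so the formula = T.

T, F, T, F, T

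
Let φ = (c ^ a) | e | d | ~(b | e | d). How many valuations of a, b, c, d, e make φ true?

30

a  b  c  d  e     ((c ^ a) | e | d | ~(b | e | d))
1  1  1  1  1                    1                
1  1  1  1  0                    1                
1  1  1  0  1                    1                
1  1  1  0  0                    0                
1  1  0  1  1                    1                
1  1  0  1  0                    1                
1  1  0  0  1                    1                
1  1  0  0  0                    1                
1  0  1  1  1                    1                
1  0  1  1  0                    1                
1  0  1  0  1                    1                
1  0  1  0  0                    1                
1  0  0  1  1                    1                
1  0  0  1  0                    1                
1  0  0  0  1                    1                
1  0  0  0  0                    1                
0  1  1  1  1                    1                
0  1  1  1  0                    1                
0  1  1  0  1                    1                
0  1  1  0  0                    1                
0  1  0  1  1                    1                
0  1  0  1  0                    1                
0  1  0  0  1                    1                
0  1  0  0  0                    0                
0  0  1  1  1                    1                
0  0  1  1  0                    1                
0  0  1  0  1                    1                
0  0  1  0  0                    1                
0  0  0  1  1                    1                
0  0  0  1  0                    1                
0  0  0  0  1                    1                
0  0  0  0  0                    1                
The formula is true on 30 of the 32 rows.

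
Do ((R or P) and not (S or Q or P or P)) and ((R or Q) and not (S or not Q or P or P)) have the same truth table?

not equivalent

  P   |   Q   |   R   |   S   |   φ   |   ψ  
----- | ----- | ----- | ----- | ----- | -----
 True |  True |  True |  True | False | False
 True |  True |  True | False | False | False
 True |  True | False |  True | False | False
 True |  True | False | False | False | False
 True | False |  True |  True | False | False
 True | False |  True | False | False | False
 True | False | False |  True | False | False
 True | False | False | False | False | False
False |  True |  True |  True | False | False
False |  True |  True | False | False |  True
False |  True | False |  True | False | False
False |  True | False | False | False |  True
False | False |  True |  True | False | False
False | False |  True | False |  True | False
False | False | False |  True | False | False
False | False | False | False | False | False
The columns differ at P=False, Q=True, R=True, S=False (φ=False, ψ=True), so they are not equivalent.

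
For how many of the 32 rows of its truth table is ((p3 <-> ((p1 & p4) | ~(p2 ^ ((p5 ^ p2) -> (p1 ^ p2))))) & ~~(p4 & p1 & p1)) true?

p1 | p2 | p3 | p4 | p5 | φ
-- | -- | -- | -- | -- | -
F  | F  | F  | F  | F  | F
F  | F  | F  | F  | T  | F
F  | F  | F  | T  | F  | F
F  | F  | F  | T  | T  | F
F  | F  | T  | F  | F  | F
F  | F  | T  | F  | T  | F
F  | F  | T  | T  | F  | F
F  | F  | T  | T  | T  | F
F  | T  | F  | F  | F  | F
F  | T  | F  | F  | T  | F
F  | T  | F  | T  | F  | F
F  | T  | F  | T  | T  | F
F  | T  | T  | F  | F  | F
F  | T  | T  | F  | T  | F
F  | T  | T  | T  | F  | F
F  | T  | T  | T  | T  | F
T  | F  | F  | F  | F  | F
T  | F  | F  | F  | T  | F
T  | F  | F  | T  | F  | F
T  | F  | F  | T  | T  | F
T  | F  | T  | F  | F  | F
T  | F  | T  | F  | T  | F
T  | F  | T  | T  | F  | T
T  | F  | T  | T  | T  | T
T  | T  | F  | F  | F  | F
T  | T  | F  | F  | T  | F
T  | T  | F  | T  | F  | F
T  | T  | F  | T  | T  | F
T  | T  | T  | F  | F  | F
T  | T  | T  | F  | T  | F
T  | T  | T  | T  | F  | T
T  | T  | T  | T  | T  | T
The formula is true on 4 of the 32 rows.

4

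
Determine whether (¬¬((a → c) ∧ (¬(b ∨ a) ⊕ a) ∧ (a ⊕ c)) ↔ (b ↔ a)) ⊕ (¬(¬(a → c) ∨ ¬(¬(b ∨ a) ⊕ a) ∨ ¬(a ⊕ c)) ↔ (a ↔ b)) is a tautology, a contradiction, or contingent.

contradiction

  a   |   b   |   c   ||   φ  
False | False | False || False
False | False |  True || False
False |  True | False || False
False |  True |  True || False
 True | False | False || False
 True | False |  True || False
 True |  True | False || False
 True |  True |  True || False
Every row is False, so the formula is a contradiction.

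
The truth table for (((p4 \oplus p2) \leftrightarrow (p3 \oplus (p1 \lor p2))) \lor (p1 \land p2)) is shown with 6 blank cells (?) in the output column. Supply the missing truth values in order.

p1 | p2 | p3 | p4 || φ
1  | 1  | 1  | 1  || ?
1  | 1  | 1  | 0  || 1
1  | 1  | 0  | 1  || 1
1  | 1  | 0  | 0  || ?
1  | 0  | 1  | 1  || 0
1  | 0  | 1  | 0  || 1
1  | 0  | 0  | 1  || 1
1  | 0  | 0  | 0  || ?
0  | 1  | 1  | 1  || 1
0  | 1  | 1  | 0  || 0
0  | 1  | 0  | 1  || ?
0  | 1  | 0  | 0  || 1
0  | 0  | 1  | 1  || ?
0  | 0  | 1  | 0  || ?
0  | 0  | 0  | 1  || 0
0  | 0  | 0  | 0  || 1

1, 1, 0, 0, 1, 0

Row p1=1, p2=1, p3=1, p4=1: ((p4 \oplus p2) \leftrightarrow (p3 \oplus (p1 \lor p2))) = 1, (p1 \land p2) = 1, so the formula = 1.
Row p1=1, p2=1, p3=0, p4=0: ((p4 \oplus p2) \leftrightarrow (p3 \oplus (p1 \lor p2))) = 1, (p1 \land p2) = 1, so the formula = 1.
Row p1=1, p2=0, p3=0, p4=0: ((p4 \oplus p2) \leftrightarrow (p3 \oplus (p1 \lor p2))) = 0, (p1 \land p2) = 0, so the formula = 0.
Row p1=0, p2=1, p3=0, p4=1: ((p4 \oplus p2) \leftrightarrow (p3 \oplus (p1 \lor p2))) = 0, (p1 \land p2) = 0, so the formula = 0.
Row p1=0, p2=0, p3=1, p4=1: ((p4 \oplus p2) \leftrightarrow (p3 \oplus (p1 \lor p2))) = 1, (p1 \land p2) = 0, so the formula = 1.
Row p1=0, p2=0, p3=1, p4=0: ((p4 \oplus p2) \leftrightarrow (p3 \oplus (p1 \lor p2))) = 0, (p1 \land p2) = 0, so the formula = 0.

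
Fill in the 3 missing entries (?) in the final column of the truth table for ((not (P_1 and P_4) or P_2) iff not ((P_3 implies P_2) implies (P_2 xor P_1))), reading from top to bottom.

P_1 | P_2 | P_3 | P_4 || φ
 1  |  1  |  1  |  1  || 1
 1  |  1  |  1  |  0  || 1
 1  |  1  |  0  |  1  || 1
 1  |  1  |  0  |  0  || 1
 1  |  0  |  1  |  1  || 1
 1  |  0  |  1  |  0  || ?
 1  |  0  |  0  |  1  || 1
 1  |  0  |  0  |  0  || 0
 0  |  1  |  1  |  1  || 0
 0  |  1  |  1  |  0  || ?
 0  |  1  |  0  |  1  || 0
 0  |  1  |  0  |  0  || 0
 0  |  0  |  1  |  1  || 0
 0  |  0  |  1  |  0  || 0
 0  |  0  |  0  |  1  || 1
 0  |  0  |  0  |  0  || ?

Row P_1=1, P_2=0, P_3=1, P_4=0: (not (P_1 and P_4) or P_2) = 1, not ((P_3 implies P_2) implies (P_2 xor P_1)) = 0, so the formula = 0.
Row P_1=0, P_2=1, P_3=1, P_4=0: (not (P_1 and P_4) or P_2) = 1, not ((P_3 implies P_2) implies (P_2 xor P_1)) = 0, so the formula = 0.
Row P_1=0, P_2=0, P_3=0, P_4=0: (not (P_1 and P_4) or P_2) = 1, not ((P_3 implies P_2) implies (P_2 xor P_1)) = 1, so the formula = 1.

0, 0, 1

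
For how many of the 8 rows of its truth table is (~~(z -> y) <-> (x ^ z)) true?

4

  x      y      z    |  (z -> y)  ~(z -> y)  ~~(z -> y)  (x ^ z)  (~~(z -> y) <-> (x ^ z))
False  False  False  |    True      False       True      False            False          
False  False   True  |   False       True      False       True            False          
False   True  False  |    True      False       True      False            False          
False   True   True  |    True      False       True       True             True          
 True  False  False  |    True      False       True       True             True          
 True  False   True  |   False       True      False      False             True          
 True   True  False  |    True      False       True       True             True          
 True   True   True  |    True      False       True      False            False          
The formula is true on 4 of the 8 rows.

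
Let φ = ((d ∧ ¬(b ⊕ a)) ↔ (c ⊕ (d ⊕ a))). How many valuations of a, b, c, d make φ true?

a | b | c | d | (b ⊕ a) | ¬(b ⊕ a) | (d ∧ ¬(b ⊕ a)) | (d ⊕ a) | (c ⊕ (d ⊕ a)) | φ
- | - | - | - | ------- | -------- | -------------- | ------- | ------------- | -
1 | 1 | 1 | 1 |    0    |    1     |       1        |    0    |       1       | 1
1 | 1 | 1 | 0 |    0    |    1     |       0        |    1    |       0       | 1
1 | 1 | 0 | 1 |    0    |    1     |       1        |    0    |       0       | 0
1 | 1 | 0 | 0 |    0    |    1     |       0        |    1    |       1       | 0
1 | 0 | 1 | 1 |    1    |    0     |       0        |    0    |       1       | 0
1 | 0 | 1 | 0 |    1    |    0     |       0        |    1    |       0       | 1
1 | 0 | 0 | 1 |    1    |    0     |       0        |    0    |       0       | 1
1 | 0 | 0 | 0 |    1    |    0     |       0        |    1    |       1       | 0
0 | 1 | 1 | 1 |    1    |    0     |       0        |    1    |       0       | 1
0 | 1 | 1 | 0 |    1    |    0     |       0        |    0    |       1       | 0
0 | 1 | 0 | 1 |    1    |    0     |       0        |    1    |       1       | 0
0 | 1 | 0 | 0 |    1    |    0     |       0        |    0    |       0       | 1
0 | 0 | 1 | 1 |    0    |    1     |       1        |    1    |       0       | 0
0 | 0 | 1 | 0 |    0    |    1     |       0        |    0    |       1       | 0
0 | 0 | 0 | 1 |    0    |    1     |       1        |    1    |       1       | 1
0 | 0 | 0 | 0 |    0    |    1     |       0        |    0    |       0       | 1
The formula is true on 8 of the 16 rows.

8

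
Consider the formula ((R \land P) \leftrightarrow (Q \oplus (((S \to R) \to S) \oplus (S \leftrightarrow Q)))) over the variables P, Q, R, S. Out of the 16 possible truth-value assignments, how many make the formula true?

4

P | Q | R | S | (R \land P) | (S \to R) | ((S \to R) \to S) | (S \leftrightarrow Q) | φ
- | - | - | - | ----------- | --------- | ----------------- | --------------------- | -
1 | 1 | 1 | 1 |      1      |     1     |         1         |           1           | 1
1 | 1 | 1 | 0 |      1      |     1     |         0         |           0           | 1
1 | 1 | 0 | 1 |      0      |     0     |         1         |           1           | 0
1 | 1 | 0 | 0 |      0      |     1     |         0         |           0           | 0
1 | 0 | 1 | 1 |      1      |     1     |         1         |           0           | 1
1 | 0 | 1 | 0 |      1      |     1     |         0         |           1           | 1
1 | 0 | 0 | 1 |      0      |     0     |         1         |           0           | 0
1 | 0 | 0 | 0 |      0      |     1     |         0         |           1           | 0
0 | 1 | 1 | 1 |      0      |     1     |         1         |           1           | 0
0 | 1 | 1 | 0 |      0      |     1     |         0         |           0           | 0
0 | 1 | 0 | 1 |      0      |     0     |         1         |           1           | 0
0 | 1 | 0 | 0 |      0      |     1     |         0         |           0           | 0
0 | 0 | 1 | 1 |      0      |     1     |         1         |           0           | 0
0 | 0 | 1 | 0 |      0      |     1     |         0         |           1           | 0
0 | 0 | 0 | 1 |      0      |     0     |         1         |           0           | 0
0 | 0 | 0 | 0 |      0      |     1     |         0         |           1           | 0
The formula is true on 4 of the 16 rows.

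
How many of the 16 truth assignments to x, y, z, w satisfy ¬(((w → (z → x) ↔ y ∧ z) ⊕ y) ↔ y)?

x | y | z | w | (z → x) | (w → (z → x)) | (y ∧ z) | ((w → (z → x)) ↔ (y ∧ z)) | φ
- | - | - | - | ------- | ------------- | ------- | ------------------------- | -
0 | 0 | 0 | 0 |    1    |       1       |    0    |             0             | 0
0 | 0 | 0 | 1 |    1    |       1       |    0    |             0             | 0
0 | 0 | 1 | 0 |    0    |       1       |    0    |             0             | 0
0 | 0 | 1 | 1 |    0    |       0       |    0    |             1             | 1
0 | 1 | 0 | 0 |    1    |       1       |    0    |             0             | 0
0 | 1 | 0 | 1 |    1    |       1       |    0    |             0             | 0
0 | 1 | 1 | 0 |    0    |       1       |    1    |             1             | 1
0 | 1 | 1 | 1 |    0    |       0       |    1    |             0             | 0
1 | 0 | 0 | 0 |    1    |       1       |    0    |             0             | 0
1 | 0 | 0 | 1 |    1    |       1       |    0    |             0             | 0
1 | 0 | 1 | 0 |    1    |       1       |    0    |             0             | 0
1 | 0 | 1 | 1 |    1    |       1       |    0    |             0             | 0
1 | 1 | 0 | 0 |    1    |       1       |    0    |             0             | 0
1 | 1 | 0 | 1 |    1    |       1       |    0    |             0             | 0
1 | 1 | 1 | 0 |    1    |       1       |    1    |             1             | 1
1 | 1 | 1 | 1 |    1    |       1       |    1    |             1             | 1
The formula is true on 4 of the 16 rows.

4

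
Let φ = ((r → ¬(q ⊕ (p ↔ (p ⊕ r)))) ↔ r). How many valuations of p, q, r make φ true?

p | q | r || (p ⊕ r) | (p ↔ (p ⊕ r)) | (q ⊕ (p ↔ (p ⊕ r))) | ¬(q ⊕ (p ↔ (p ⊕ r))) | (r → ¬(q ⊕ (p ↔ (p ⊕ r)))) | φ
T | T | T ||    F    |       F       |          T          |          F           |             F              | F
T | T | F ||    T    |       T       |          F          |          T           |             T              | F
T | F | T ||    F    |       F       |          F          |          T           |             T              | T
T | F | F ||    T    |       T       |          T          |          F           |             T              | F
F | T | T ||    T    |       F       |          T          |          F           |             F              | F
F | T | F ||    F    |       T       |          F          |          T           |             T              | F
F | F | T ||    T    |       F       |          F          |          T           |             T              | T
F | F | F ||    F    |       T       |          T          |          F           |             T              | F
The formula is true on 2 of the 8 rows.

2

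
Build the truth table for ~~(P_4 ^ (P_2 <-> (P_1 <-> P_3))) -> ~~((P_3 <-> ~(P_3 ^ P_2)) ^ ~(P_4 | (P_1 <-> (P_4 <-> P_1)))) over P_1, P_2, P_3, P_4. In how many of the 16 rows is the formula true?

12

P_1 | P_2 | P_3 | P_4 || φ
 T  |  T  |  T  |  T  || T
 T  |  T  |  T  |  F  || F
 T  |  T  |  F  |  T  || T
 T  |  T  |  F  |  F  || T
 T  |  F  |  T  |  T  || F
 T  |  F  |  T  |  F  || T
 T  |  F  |  F  |  T  || T
 T  |  F  |  F  |  F  || T
 F  |  T  |  T  |  T  || T
 F  |  T  |  T  |  F  || T
 F  |  T  |  F  |  T  || T
 F  |  T  |  F  |  F  || F
 F  |  F  |  T  |  T  || T
 F  |  F  |  T  |  F  || T
 F  |  F  |  F  |  T  || F
 F  |  F  |  F  |  F  || T
The formula is true on 12 of the 16 rows.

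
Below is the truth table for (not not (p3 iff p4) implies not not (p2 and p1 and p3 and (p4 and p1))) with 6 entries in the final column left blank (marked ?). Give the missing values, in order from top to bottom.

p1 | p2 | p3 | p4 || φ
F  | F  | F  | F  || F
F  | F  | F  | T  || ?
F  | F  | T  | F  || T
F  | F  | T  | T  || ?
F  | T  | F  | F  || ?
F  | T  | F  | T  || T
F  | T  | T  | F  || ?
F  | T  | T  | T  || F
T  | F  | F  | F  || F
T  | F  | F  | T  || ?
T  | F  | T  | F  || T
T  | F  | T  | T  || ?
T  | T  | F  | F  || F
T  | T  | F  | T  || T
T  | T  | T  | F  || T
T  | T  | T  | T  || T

T, F, F, T, T, F

Row p1=F, p2=F, p3=F, p4=T: not not (p3 iff p4) = F, not not (p2 and p1 and p3 and (p4 and p1)) = F, so the formula = T.
Row p1=F, p2=F, p3=T, p4=T: not not (p3 iff p4) = T, not not (p2 and p1 and p3 and (p4 and p1)) = F, so the formula = F.
Row p1=F, p2=T, p3=F, p4=F: not not (p3 iff p4) = T, not not (p2 and p1 and p3 and (p4 and p1)) = F, so the formula = F.
Row p1=F, p2=T, p3=T, p4=F: not not (p3 iff p4) = F, not not (p2 and p1 and p3 and (p4 and p1)) = F, so the formula = T.
Row p1=T, p2=F, p3=F, p4=T: not not (p3 iff p4) = F, not not (p2 and p1 and p3 and (p4 and p1)) = F, so the formula = T.
Row p1=T, p2=F, p3=T, p4=T: not not (p3 iff p4) = T, not not (p2 and p1 and p3 and (p4 and p1)) = F, so the formula = F.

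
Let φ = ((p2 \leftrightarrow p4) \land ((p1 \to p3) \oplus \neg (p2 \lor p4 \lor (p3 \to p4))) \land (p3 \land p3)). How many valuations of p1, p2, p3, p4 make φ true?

p1 | p2 | p3 | p4 || φ
F  | F  | F  | F  || F
F  | F  | F  | T  || F
F  | F  | T  | F  || F
F  | F  | T  | T  || F
F  | T  | F  | F  || F
F  | T  | F  | T  || F
F  | T  | T  | F  || F
F  | T  | T  | T  || T
T  | F  | F  | F  || F
T  | F  | F  | T  || F
T  | F  | T  | F  || F
T  | F  | T  | T  || F
T  | T  | F  | F  || F
T  | T  | F  | T  || F
T  | T  | T  | F  || F
T  | T  | T  | T  || T
The formula is true on 2 of the 16 rows.

2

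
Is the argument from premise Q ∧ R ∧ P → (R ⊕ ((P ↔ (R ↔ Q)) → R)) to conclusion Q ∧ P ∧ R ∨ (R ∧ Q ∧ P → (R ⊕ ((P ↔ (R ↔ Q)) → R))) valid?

P | Q | R | φ | ψ
- | - | - | - | -
F | F | F | T | T
F | F | T | T | T
F | T | F | T | T
F | T | T | T | T
T | F | F | T | T
T | F | T | T | T
T | T | F | T | T
T | T | T | F | T
In every row where φ is true, ψ is also true, so φ ⊨ ψ.

yes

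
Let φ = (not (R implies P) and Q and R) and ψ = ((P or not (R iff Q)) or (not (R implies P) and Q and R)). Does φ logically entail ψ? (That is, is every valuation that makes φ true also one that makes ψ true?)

P | Q | R || φ | ψ
F | F | F || F | F
F | F | T || F | T
F | T | F || F | T
F | T | T || T | T
T | F | F || F | T
T | F | T || F | T
T | T | F || F | T
T | T | T || F | T
In every row where φ is true, ψ is also true, so φ ⊨ ψ.

yes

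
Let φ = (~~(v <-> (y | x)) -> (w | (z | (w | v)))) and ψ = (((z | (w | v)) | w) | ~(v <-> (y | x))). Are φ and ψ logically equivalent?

equivalent

x | y | z | w | v || φ | ψ
F | F | F | F | F || F | F
F | F | F | F | T || T | T
F | F | F | T | F || T | T
F | F | F | T | T || T | T
F | F | T | F | F || T | T
F | F | T | F | T || T | T
F | F | T | T | F || T | T
F | F | T | T | T || T | T
F | T | F | F | F || T | T
F | T | F | F | T || T | T
F | T | F | T | F || T | T
F | T | F | T | T || T | T
F | T | T | F | F || T | T
F | T | T | F | T || T | T
F | T | T | T | F || T | T
F | T | T | T | T || T | T
T | F | F | F | F || T | T
T | F | F | F | T || T | T
T | F | F | T | F || T | T
T | F | F | T | T || T | T
T | F | T | F | F || T | T
T | F | T | F | T || T | T
T | F | T | T | F || T | T
T | F | T | T | T || T | T
T | T | F | F | F || T | T
T | T | F | F | T || T | T
T | T | F | T | F || T | T
T | T | F | T | T || T | T
T | T | T | F | F || T | T
T | T | T | F | T || T | T
T | T | T | T | F || T | T
T | T | T | T | T || T | T
The columns for φ and ψ agree on every row, so they are logically equivalent.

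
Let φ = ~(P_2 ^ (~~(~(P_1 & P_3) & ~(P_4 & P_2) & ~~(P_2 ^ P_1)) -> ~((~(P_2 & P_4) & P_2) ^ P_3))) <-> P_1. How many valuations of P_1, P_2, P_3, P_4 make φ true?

P_1 | P_2 | P_3 | P_4 | (P_1 & P_3) | ~(P_1 & P_3) | (P_4 & P_2) | ~(P_4 & P_2) | (P_2 ^ P_1) | ~(P_2 ^ P_1) | ~~(P_2 ^ P_1) | (P_2 & P_4) | ~(P_2 & P_4) | (~(P_2 & P_4) & P_2) | ((~(P_2 & P_4) & P_2) ^ P_3) | φ
--- | --- | --- | --- | ----------- | ------------ | ----------- | ------------ | ----------- | ------------ | ------------- | ----------- | ------------ | -------------------- | ---------------------------- | -
 T  |  T  |  T  |  T  |      T      |      F       |      T      |      F       |      F      |      T       |       F       |      T      |      F       |          F           |              T               | T
 T  |  T  |  T  |  F  |      T      |      F       |      F      |      T       |      F      |      T       |       F       |      F      |      T       |          T           |              F               | T
 T  |  T  |  F  |  T  |      F      |      T       |      T      |      F       |      F      |      T       |       F       |      T      |      F       |          F           |              F               | T
 T  |  T  |  F  |  F  |      F      |      T       |      F      |      T       |      F      |      T       |       F       |      F      |      T       |          T           |              T               | T
 T  |  F  |  T  |  T  |      T      |      F       |      F      |      T       |      T      |      F       |       T       |      F      |      T       |          F           |              T               | F
 T  |  F  |  T  |  F  |      T      |      F       |      F      |      T       |      T      |      F       |       T       |      F      |      T       |          F           |              T               | F
 T  |  F  |  F  |  T  |      F      |      T       |      F      |      T       |      T      |      F       |       T       |      F      |      T       |          F           |              F               | F
 T  |  F  |  F  |  F  |      F      |      T       |      F      |      T       |      T      |      F       |       T       |      F      |      T       |          F           |              F               | F
 F  |  T  |  T  |  T  |      F      |      T       |      T      |      F       |      T      |      F       |       T       |      T      |      F       |          F           |              T               | F
 F  |  T  |  T  |  F  |      F      |      T       |      F      |      T       |      T      |      F       |       T       |      F      |      T       |          T           |              F               | F
 F  |  T  |  F  |  T  |      F      |      T       |      T      |      F       |      T      |      F       |       T       |      T      |      F       |          F           |              F               | F
 F  |  T  |  F  |  F  |      F      |      T       |      F      |      T       |      T      |      F       |       T       |      F      |      T       |          T           |              T               | T
 F  |  F  |  T  |  T  |      F      |      T       |      F      |      T       |      F      |      T       |       F       |      F      |      T       |          F           |              T               | T
 F  |  F  |  T  |  F  |      F      |      T       |      F      |      T       |      F      |      T       |       F       |      F      |      T       |          F           |              T               | T
 F  |  F  |  F  |  T  |      F      |      T       |      F      |      T       |      F      |      T       |       F       |      F      |      T       |          F           |              F               | T
 F  |  F  |  F  |  F  |      F      |      T       |      F      |      T       |      F      |      T       |       F       |      F      |      T       |          F           |              F               | T
The formula is true on 9 of the 16 rows.

9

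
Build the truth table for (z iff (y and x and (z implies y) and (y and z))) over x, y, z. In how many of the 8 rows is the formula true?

x | y | z || (z implies y) | (y and z) | φ
T | T | T ||       T       |     T     | T
T | T | F ||       T       |     F     | T
T | F | T ||       F       |     F     | F
T | F | F ||       T       |     F     | T
F | T | T ||       T       |     T     | F
F | T | F ||       T       |     F     | T
F | F | T ||       F       |     F     | F
F | F | F ||       T       |     F     | T
The formula is true on 5 of the 8 rows.

5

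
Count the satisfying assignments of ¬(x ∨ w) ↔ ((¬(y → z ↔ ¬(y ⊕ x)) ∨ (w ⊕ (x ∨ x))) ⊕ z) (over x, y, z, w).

6

x | y | z | w | φ
- | - | - | - | -
1 | 1 | 1 | 1 | 0
1 | 1 | 1 | 0 | 1
1 | 1 | 0 | 1 | 0
1 | 1 | 0 | 0 | 0
1 | 0 | 1 | 1 | 1
1 | 0 | 1 | 0 | 1
1 | 0 | 0 | 1 | 0
1 | 0 | 0 | 0 | 0
0 | 1 | 1 | 1 | 1
0 | 1 | 1 | 0 | 0
0 | 1 | 0 | 1 | 0
0 | 1 | 0 | 0 | 0
0 | 0 | 1 | 1 | 1
0 | 0 | 1 | 0 | 1
0 | 0 | 0 | 1 | 0
0 | 0 | 0 | 0 | 0
The formula is true on 6 of the 16 rows.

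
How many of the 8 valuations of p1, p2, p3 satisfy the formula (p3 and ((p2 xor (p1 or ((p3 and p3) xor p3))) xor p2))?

2

  p1     p2     p3   |  (p3 and p3)  ((p3 and p3) xor p3)  (p1 or ((p3 and p3) xor p3))    φ  
False  False  False  |     False            False                     False              False
False  False   True  |      True            False                     False              False
False   True  False  |     False            False                     False              False
False   True   True  |      True            False                     False              False
 True  False  False  |     False            False                      True              False
 True  False   True  |      True            False                      True               True
 True   True  False  |     False            False                      True              False
 True   True   True  |      True            False                      True               True
The formula is true on 2 of the 8 rows.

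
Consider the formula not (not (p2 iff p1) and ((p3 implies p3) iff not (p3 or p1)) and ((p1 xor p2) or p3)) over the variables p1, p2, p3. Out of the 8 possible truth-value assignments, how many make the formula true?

p1  p2  p3  |  (p2 iff p1)  not (p2 iff p1)  (p3 implies p3)  (p3 or p1)  not (p3 or p1)  (p1 xor p2)  ((p1 xor p2) or p3)  φ
1   1   1   |       1              0                1             1             0              0                1           1
1   1   0   |       1              0                1             1             0              0                0           1
1   0   1   |       0              1                1             1             0              1                1           1
1   0   0   |       0              1                1             1             0              1                1           1
0   1   1   |       0              1                1             1             0              1                1           1
0   1   0   |       0              1                1             0             1              1                1           0
0   0   1   |       1              0                1             1             0              0                1           1
0   0   0   |       1              0                1             0             1              0                0           1
The formula is true on 7 of the 8 rows.

7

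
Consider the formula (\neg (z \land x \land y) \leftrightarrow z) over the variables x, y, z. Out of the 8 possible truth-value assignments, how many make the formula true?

x  y  z  |  (z \land x \land y)  \neg (z \land x \land y)  φ
T  T  T  |           T                      F              F
T  T  F  |           F                      T              F
T  F  T  |           F                      T              T
T  F  F  |           F                      T              F
F  T  T  |           F                      T              T
F  T  F  |           F                      T              F
F  F  T  |           F                      T              T
F  F  F  |           F                      T              F
The formula is true on 3 of the 8 rows.

3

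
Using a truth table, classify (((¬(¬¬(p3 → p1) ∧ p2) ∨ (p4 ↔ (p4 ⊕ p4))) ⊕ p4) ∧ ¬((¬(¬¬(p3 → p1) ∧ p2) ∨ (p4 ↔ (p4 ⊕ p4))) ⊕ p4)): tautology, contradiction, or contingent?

p1  p2  p3  p4  |  (p3 → p1)  ¬(p3 → p1)  ¬¬(p3 → p1)  (¬¬(p3 → p1) ∧ p2)  ¬(¬¬(p3 → p1) ∧ p2)  (p4 ⊕ p4)  (p4 ↔ (p4 ⊕ p4))  φ
F   F   F   F   |      T          F            T               F                    T               F             T          F
F   F   F   T   |      T          F            T               F                    T               F             F          F
F   F   T   F   |      F          T            F               F                    T               F             T          F
F   F   T   T   |      F          T            F               F                    T               F             F          F
F   T   F   F   |      T          F            T               T                    F               F             T          F
F   T   F   T   |      T          F            T               T                    F               F             F          F
F   T   T   F   |      F          T            F               F                    T               F             T          F
F   T   T   T   |      F          T            F               F                    T               F             F          F
T   F   F   F   |      T          F            T               F                    T               F             T          F
T   F   F   T   |      T          F            T               F                    T               F             F          F
T   F   T   F   |      T          F            T               F                    T               F             T          F
T   F   T   T   |      T          F            T               F                    T               F             F          F
T   T   F   F   |      T          F            T               T                    F               F             T          F
T   T   F   T   |      T          F            T               T                    F               F             F          F
T   T   T   F   |      T          F            T               T                    F               F             T          F
T   T   T   T   |      T          F            T               T                    F               F             F          F
Every row is F, so the formula is a contradiction.

contradiction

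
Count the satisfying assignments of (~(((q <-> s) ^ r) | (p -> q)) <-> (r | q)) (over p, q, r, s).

4

p  q  r  s     (q <-> s)  ((q <-> s) ^ r)  (p -> q)  (((q <-> s) ^ r) | (p -> q))  (r | q)  φ
T  T  T  T         T             F            T                   T                   T     F
T  T  T  F         F             T            T                   T                   T     F
T  T  F  T         T             T            T                   T                   T     F
T  T  F  F         F             F            T                   T                   T     F
T  F  T  T         F             T            F                   T                   T     F
T  F  T  F         T             F            F                   F                   T     T
T  F  F  T         F             F            F                   F                   F     F
T  F  F  F         T             T            F                   T                   F     T
F  T  T  T         T             F            T                   T                   T     F
F  T  T  F         F             T            T                   T                   T     F
F  T  F  T         T             T            T                   T                   T     F
F  T  F  F         F             F            T                   T                   T     F
F  F  T  T         F             T            T                   T                   T     F
F  F  T  F         T             F            T                   T                   T     F
F  F  F  T         F             F            T                   T                   F     T
F  F  F  F         T             T            T                   T                   F     T
The formula is true on 4 of the 16 rows.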